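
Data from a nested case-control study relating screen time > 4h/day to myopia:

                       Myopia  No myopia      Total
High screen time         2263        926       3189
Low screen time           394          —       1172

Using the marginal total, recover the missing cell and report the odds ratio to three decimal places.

The missing cell is in the unexposed row: 1172 − 394 = 778.
So a = 2263, b = 926, c = 394, d = 778.
OR = (a·d)/(b·c) = (2263 × 778) / (926 × 394) = 1760614 / 364844 = 4.82566

4.826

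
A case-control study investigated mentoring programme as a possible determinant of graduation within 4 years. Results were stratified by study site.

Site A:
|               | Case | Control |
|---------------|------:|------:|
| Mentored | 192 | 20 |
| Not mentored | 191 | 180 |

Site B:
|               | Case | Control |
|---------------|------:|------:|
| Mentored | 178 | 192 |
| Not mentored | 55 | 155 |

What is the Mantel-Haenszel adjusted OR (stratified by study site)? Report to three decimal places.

OR_MH = Σ(aᵢdᵢ/nᵢ) / Σ(bᵢcᵢ/nᵢ), where nᵢ is the stratum total.
Stratum 1 (Site A): n = 583; a·d/n = 192·180/583 = 59.2796; b·c/n = 20·191/583 = 6.5523
Stratum 2 (Site B): n = 580; a·d/n = 178·155/580 = 47.5690; b·c/n = 192·55/580 = 18.2069
OR_MH = (59.2796 + 47.5690) / (6.5523 + 18.2069) = 106.8486 / 24.7592 = 4.31551

4.316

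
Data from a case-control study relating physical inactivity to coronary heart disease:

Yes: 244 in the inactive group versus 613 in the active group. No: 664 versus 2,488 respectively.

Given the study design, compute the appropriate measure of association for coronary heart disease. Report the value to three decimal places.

From the description: a = 244, b = 664, c = 613, d = 2488.
This is a case-control study: participants were sampled on outcome status, so risks in the source population cannot be estimated directly — relative risk is not valid here. The odds ratio is the appropriate measure.
OR = (a·d)/(b·c) = (244 × 2488) / (664 × 613) = 607072 / 407032 = 1.49146

1.491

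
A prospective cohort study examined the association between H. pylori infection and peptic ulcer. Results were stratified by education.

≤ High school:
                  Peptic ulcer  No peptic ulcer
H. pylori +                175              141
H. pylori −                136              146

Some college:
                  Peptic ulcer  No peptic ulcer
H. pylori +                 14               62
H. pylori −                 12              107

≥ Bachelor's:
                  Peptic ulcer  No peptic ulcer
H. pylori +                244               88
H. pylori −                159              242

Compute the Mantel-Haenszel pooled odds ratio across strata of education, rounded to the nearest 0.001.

2.382

OR_MH = Σ(aᵢdᵢ/nᵢ) / Σ(bᵢcᵢ/nᵢ), where nᵢ is the stratum total.
Stratum 1 (≤ High school): n = 598; a·d/n = 175·146/598 = 42.7258; b·c/n = 141·136/598 = 32.0669
Stratum 2 (Some college): n = 195; a·d/n = 14·107/195 = 7.6821; b·c/n = 62·12/195 = 3.8154
Stratum 3 (≥ Bachelor's): n = 733; a·d/n = 244·242/733 = 80.5566; b·c/n = 88·159/733 = 19.0887
OR_MH = (42.7258 + 7.6821 + 80.5566) / (32.0669 + 3.8154 + 19.0887) = 130.9644 / 54.9710 = 2.38243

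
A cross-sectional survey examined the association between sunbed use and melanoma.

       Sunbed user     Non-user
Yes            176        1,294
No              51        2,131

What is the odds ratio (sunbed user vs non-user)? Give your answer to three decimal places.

Reading the table with exposure as columns: a = 176 (Sunbed user, case), b = 51 (Sunbed user, non-case), c = 1294 (Non-user, case), d = 2131.
OR = (a·d)/(b·c) = (176 × 2131) / (51 × 1294) = 375056 / 65994 = 5.68318
The odds of melanoma are about 5.68 times as high in the sunbed user group.

5.683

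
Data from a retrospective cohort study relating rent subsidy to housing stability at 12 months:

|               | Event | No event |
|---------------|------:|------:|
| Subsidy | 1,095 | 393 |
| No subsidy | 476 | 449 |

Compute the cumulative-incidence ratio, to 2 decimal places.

Cells: a = 1095, b = 393, c = 476, d = 449.
Risk in exposed = 1095/1488 = 0.73589; risk in unexposed = 476/925 = 0.51459.
RR = 0.73589 / 0.51459 = 1.43003
The risk among the exposed is 1.43 times that among the unexposed.

1.43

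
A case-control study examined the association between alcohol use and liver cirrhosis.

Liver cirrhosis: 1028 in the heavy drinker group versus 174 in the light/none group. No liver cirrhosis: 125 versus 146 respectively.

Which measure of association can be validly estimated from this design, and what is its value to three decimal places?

From the description: a = 1028, b = 125, c = 174, d = 146.
This is a case-control study: participants were sampled on outcome status, so risks in the source population cannot be estimated directly — relative risk is not valid here. The odds ratio is the appropriate measure.
OR = (a·d)/(b·c) = (1028 × 146) / (125 × 174) = 150088 / 21750 = 6.90060

6.901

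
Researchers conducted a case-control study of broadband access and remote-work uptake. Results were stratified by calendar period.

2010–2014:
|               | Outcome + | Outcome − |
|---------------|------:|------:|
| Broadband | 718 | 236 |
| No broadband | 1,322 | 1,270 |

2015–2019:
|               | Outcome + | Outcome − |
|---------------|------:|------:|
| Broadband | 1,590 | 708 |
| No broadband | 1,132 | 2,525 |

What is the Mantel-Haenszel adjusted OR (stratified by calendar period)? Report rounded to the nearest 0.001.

OR_MH = Σ(aᵢdᵢ/nᵢ) / Σ(bᵢcᵢ/nᵢ), where nᵢ is the stratum total.
Stratum 1 (2010–2014): n = 3546; a·d/n = 718·1270/3546 = 257.1517; b·c/n = 236·1322/3546 = 87.9842
Stratum 2 (2015–2019): n = 5955; a·d/n = 1590·2525/5955 = 674.1814; b·c/n = 708·1132/5955 = 134.5854
OR_MH = (257.1517 + 674.1814) / (87.9842 + 134.5854) = 931.3331 / 222.5696 = 4.18446

4.184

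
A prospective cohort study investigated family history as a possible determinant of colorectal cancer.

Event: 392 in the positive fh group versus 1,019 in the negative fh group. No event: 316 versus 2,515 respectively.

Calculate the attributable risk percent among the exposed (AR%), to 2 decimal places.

47.92

From the description: a = 392, b = 316, c = 1019, d = 2515.
Risk in exposed = 392/708 = 0.55367; risk in unexposed = 1019/3534 = 0.28834.
RR = 0.55367/0.28834 = 1.92019
AR% = (RR − 1)/RR × 100 = (1.92019 − 1)/1.92019 × 100 = 47.9219%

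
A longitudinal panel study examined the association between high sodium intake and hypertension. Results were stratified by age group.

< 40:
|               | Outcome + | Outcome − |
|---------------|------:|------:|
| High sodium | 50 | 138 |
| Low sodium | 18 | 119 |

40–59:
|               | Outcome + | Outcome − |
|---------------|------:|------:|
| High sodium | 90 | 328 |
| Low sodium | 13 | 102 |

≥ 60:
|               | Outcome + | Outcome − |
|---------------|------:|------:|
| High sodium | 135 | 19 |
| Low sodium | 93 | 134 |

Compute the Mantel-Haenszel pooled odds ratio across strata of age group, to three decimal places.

4.093

OR_MH = Σ(aᵢdᵢ/nᵢ) / Σ(bᵢcᵢ/nᵢ), where nᵢ is the stratum total.
Stratum 1 (< 40): n = 325; a·d/n = 50·119/325 = 18.3077; b·c/n = 138·18/325 = 7.6431
Stratum 2 (40–59): n = 533; a·d/n = 90·102/533 = 17.2233; b·c/n = 328·13/533 = 8.0000
Stratum 3 (≥ 60): n = 381; a·d/n = 135·134/381 = 47.4803; b·c/n = 19·93/381 = 4.6378
OR_MH = (18.3077 + 17.2233 + 47.4803) / (7.6431 + 8.0000 + 4.6378) = 83.0113 / 20.2809 = 4.09308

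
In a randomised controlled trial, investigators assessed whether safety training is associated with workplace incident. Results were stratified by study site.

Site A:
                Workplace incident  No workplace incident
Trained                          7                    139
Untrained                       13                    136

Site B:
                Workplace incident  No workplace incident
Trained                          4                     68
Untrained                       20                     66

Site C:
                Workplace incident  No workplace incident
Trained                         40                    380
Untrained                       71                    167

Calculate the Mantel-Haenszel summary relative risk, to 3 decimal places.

RR_MH = Σ(aᵢ·n₀ᵢ/nᵢ) / Σ(cᵢ·n₁ᵢ/nᵢ), with n₁ᵢ = aᵢ+bᵢ (exposed), n₀ᵢ = cᵢ+dᵢ (unexposed), nᵢ = n₁ᵢ+n₀ᵢ.
Stratum 1 (Site A): n₁ = 146, n₀ = 149, n = 295; a·n₀/n = 7·149/295 = 3.5356; c·n₁/n = 13·146/295 = 6.4339
Stratum 2 (Site B): n₁ = 72, n₀ = 86, n = 158; a·n₀/n = 4·86/158 = 2.1772; c·n₁/n = 20·72/158 = 9.1139
Stratum 3 (Site C): n₁ = 420, n₀ = 238, n = 658; a·n₀/n = 40·238/658 = 14.4681; c·n₁/n = 71·420/658 = 45.3191
RR_MH = (3.5356 + 2.1772 + 14.4681) / (6.4339 + 9.1139 + 45.3191) = 20.1809 / 60.8670 = 0.33156

0.332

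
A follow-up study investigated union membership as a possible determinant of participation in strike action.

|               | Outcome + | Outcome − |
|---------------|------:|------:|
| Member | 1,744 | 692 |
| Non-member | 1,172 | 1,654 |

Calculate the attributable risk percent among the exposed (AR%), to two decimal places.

Cells: a = 1744, b = 692, c = 1172, d = 1654.
Risk in exposed = 1744/2436 = 0.71593; risk in unexposed = 1172/2826 = 0.41472.
RR = 0.71593/0.41472 = 1.72629
AR% = (RR − 1)/RR × 100 = (1.72629 − 1)/1.72629 × 100 = 42.0723%

42.07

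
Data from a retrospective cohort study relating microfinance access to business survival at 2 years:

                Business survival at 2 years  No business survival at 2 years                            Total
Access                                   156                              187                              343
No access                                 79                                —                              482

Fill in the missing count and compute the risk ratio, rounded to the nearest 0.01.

The missing cell is in the unexposed row: 482 − 79 = 403.
So a = 156, b = 187, c = 79, d = 403.
RR = [a/(a+b)] / [c/(c+d)] = (156/343) / (79/482) = 0.45481/0.16390 = 2.77492

2.77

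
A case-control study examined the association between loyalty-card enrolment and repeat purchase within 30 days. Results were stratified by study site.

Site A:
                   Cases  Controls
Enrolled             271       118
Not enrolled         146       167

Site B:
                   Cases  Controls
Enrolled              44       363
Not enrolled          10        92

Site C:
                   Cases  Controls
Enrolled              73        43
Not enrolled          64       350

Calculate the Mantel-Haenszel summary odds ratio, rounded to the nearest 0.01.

OR_MH = Σ(aᵢdᵢ/nᵢ) / Σ(bᵢcᵢ/nᵢ), where nᵢ is the stratum total.
Stratum 1 (Site A): n = 702; a·d/n = 271·167/702 = 64.4687; b·c/n = 118·146/702 = 24.5413
Stratum 2 (Site B): n = 509; a·d/n = 44·92/509 = 7.9528; b·c/n = 363·10/509 = 7.1316
Stratum 3 (Site C): n = 530; a·d/n = 73·350/530 = 48.2075; b·c/n = 43·64/530 = 5.1925
OR_MH = (64.4687 + 7.9528 + 48.2075) / (24.5413 + 7.1316 + 5.1925) = 120.6291 / 36.8654 = 3.27215

3.27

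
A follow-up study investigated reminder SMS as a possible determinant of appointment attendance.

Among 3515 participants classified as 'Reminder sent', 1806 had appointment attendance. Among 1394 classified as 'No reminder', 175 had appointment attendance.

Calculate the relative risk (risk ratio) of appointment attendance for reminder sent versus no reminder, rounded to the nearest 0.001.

4.093

From the description: a = 1806, b = 1709, c = 175, d = 1219.
Risk in exposed = 1806/3515 = 0.51380; risk in unexposed = 175/1394 = 0.12554.
RR = 0.51380 / 0.12554 = 4.09277
The risk among the exposed is 4.09 times that among the unexposed.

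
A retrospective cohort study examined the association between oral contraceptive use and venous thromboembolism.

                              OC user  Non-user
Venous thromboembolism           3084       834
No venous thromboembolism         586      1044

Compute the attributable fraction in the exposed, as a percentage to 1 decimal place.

Reading the table with exposure as columns: a = 3084 (OC user, case), b = 586 (OC user, non-case), c = 834 (Non-user, case), d = 1044.
Risk in exposed = 3084/3670 = 0.84033; risk in unexposed = 834/1878 = 0.44409.
RR = 0.84033/0.44409 = 1.89225
AR% = (RR − 1)/RR × 100 = (1.89225 − 1)/1.89225 × 100 = 47.1528%

47.2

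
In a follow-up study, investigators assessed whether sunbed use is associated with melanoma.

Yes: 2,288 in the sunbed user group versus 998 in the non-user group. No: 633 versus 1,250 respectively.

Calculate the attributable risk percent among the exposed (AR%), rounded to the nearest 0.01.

From the description: a = 2288, b = 633, c = 998, d = 1250.
Risk in exposed = 2288/2921 = 0.78329; risk in unexposed = 998/2248 = 0.44395.
RR = 0.78329/0.44395 = 1.76437
AR% = (RR − 1)/RR × 100 = (1.76437 − 1)/1.76437 × 100 = 43.3226%

43.32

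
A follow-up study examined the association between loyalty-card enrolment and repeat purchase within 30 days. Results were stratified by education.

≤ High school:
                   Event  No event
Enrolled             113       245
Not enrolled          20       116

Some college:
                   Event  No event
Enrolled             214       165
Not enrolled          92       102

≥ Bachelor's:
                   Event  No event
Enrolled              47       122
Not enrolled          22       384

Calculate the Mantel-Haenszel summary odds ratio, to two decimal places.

OR_MH = Σ(aᵢdᵢ/nᵢ) / Σ(bᵢcᵢ/nᵢ), where nᵢ is the stratum total.
Stratum 1 (≤ High school): n = 494; a·d/n = 113·116/494 = 26.5344; b·c/n = 245·20/494 = 9.9190
Stratum 2 (Some college): n = 573; a·d/n = 214·102/573 = 38.0942; b·c/n = 165·92/573 = 26.4921
Stratum 3 (≥ Bachelor's): n = 575; a·d/n = 47·384/575 = 31.3878; b·c/n = 122·22/575 = 4.6678
OR_MH = (26.5344 + 38.0942 + 31.3878) / (9.9190 + 26.4921 + 4.6678) = 96.0165 / 41.0790 = 2.33736

2.34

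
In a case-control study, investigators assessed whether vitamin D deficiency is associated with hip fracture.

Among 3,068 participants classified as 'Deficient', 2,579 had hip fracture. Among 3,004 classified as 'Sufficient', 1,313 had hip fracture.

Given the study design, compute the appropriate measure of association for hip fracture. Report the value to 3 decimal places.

From the description: a = 2579, b = 489, c = 1313, d = 1691.
This is a case-control study: participants were sampled on outcome status, so risks in the source population cannot be estimated directly — relative risk is not valid here. The odds ratio is the appropriate measure.
OR = (a·d)/(b·c) = (2579 × 1691) / (489 × 1313) = 4361089 / 642057 = 6.79237

6.792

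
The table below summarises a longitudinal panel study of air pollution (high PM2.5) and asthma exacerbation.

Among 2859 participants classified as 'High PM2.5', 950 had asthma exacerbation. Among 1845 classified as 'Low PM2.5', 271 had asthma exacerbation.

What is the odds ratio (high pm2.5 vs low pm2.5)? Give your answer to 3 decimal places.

2.890

From the description: a = 950, b = 1909, c = 271, d = 1574.
OR = (a·d)/(b·c) = (950 × 1574) / (1909 × 271) = 1495300 / 517339 = 2.89037
The odds of asthma exacerbation are about 2.89 times as high in the high pm2.5 group.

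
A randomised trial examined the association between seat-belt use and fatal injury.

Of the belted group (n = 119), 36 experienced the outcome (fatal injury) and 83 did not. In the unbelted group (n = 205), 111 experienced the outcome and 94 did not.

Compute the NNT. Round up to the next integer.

Risk in treated group = 36/119 = 0.30252; risk in control = 111/205 = 0.54146.
Absolute risk reduction = 0.54146 − 0.30252 = 0.23894
NNT = 1 / ARR = 1 / 0.23894 = 4.185 → round up → 5

5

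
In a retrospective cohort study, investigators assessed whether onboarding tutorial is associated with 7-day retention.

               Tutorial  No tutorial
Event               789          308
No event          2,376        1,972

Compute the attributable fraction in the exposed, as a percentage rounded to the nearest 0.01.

Reading the table with exposure as columns: a = 789 (Tutorial, case), b = 2376 (Tutorial, non-case), c = 308 (No tutorial, case), d = 1972.
Risk in exposed = 789/3165 = 0.24929; risk in unexposed = 308/2280 = 0.13509.
RR = 0.24929/0.13509 = 1.84539
AR% = (RR − 1)/RR × 100 = (1.84539 − 1)/1.84539 × 100 = 45.8108%

45.81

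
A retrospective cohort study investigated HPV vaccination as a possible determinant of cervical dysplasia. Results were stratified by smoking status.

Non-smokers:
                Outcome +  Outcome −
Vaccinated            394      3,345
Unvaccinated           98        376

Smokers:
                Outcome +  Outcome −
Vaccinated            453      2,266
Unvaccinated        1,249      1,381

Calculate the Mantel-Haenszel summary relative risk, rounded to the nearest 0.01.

RR_MH = Σ(aᵢ·n₀ᵢ/nᵢ) / Σ(cᵢ·n₁ᵢ/nᵢ), with n₁ᵢ = aᵢ+bᵢ (exposed), n₀ᵢ = cᵢ+dᵢ (unexposed), nᵢ = n₁ᵢ+n₀ᵢ.
Stratum 1 (Non-smokers): n₁ = 3739, n₀ = 474, n = 4213; a·n₀/n = 394·474/4213 = 44.3285; c·n₁/n = 98·3739/4213 = 86.9741
Stratum 2 (Smokers): n₁ = 2719, n₀ = 2630, n = 5349; a·n₀/n = 453·2630/5349 = 222.7314; c·n₁/n = 1249·2719/5349 = 634.8908
RR_MH = (44.3285 + 222.7314) / (86.9741 + 634.8908) = 267.0599 / 721.8649 = 0.36996

0.37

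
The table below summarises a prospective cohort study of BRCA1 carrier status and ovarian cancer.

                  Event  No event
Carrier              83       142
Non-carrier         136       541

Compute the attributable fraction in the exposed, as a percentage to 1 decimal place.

45.5

Cells: a = 83, b = 142, c = 136, d = 541.
Risk in exposed = 83/225 = 0.36889; risk in unexposed = 136/677 = 0.20089.
RR = 0.36889/0.20089 = 1.83631
AR% = (RR − 1)/RR × 100 = (1.83631 − 1)/1.83631 × 100 = 45.5429%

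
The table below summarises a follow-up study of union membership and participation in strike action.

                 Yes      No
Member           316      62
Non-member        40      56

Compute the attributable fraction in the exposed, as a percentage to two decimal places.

Cells: a = 316, b = 62, c = 40, d = 56.
Risk in exposed = 316/378 = 0.83598; risk in unexposed = 40/96 = 0.41667.
RR = 0.83598/0.41667 = 2.00635
AR% = (RR − 1)/RR × 100 = (2.00635 − 1)/2.00635 × 100 = 50.1582%

50.16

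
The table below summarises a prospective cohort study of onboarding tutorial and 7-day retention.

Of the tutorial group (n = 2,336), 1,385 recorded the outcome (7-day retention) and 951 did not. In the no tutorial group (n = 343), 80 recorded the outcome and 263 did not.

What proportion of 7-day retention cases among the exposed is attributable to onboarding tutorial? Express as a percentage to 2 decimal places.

60.66

From the description: a = 1385, b = 951, c = 80, d = 263.
Risk in exposed = 1385/2336 = 0.59289; risk in unexposed = 80/343 = 0.23324.
RR = 0.59289/0.23324 = 2.54203
AR% = (RR − 1)/RR × 100 = (2.54203 − 1)/2.54203 × 100 = 60.6614%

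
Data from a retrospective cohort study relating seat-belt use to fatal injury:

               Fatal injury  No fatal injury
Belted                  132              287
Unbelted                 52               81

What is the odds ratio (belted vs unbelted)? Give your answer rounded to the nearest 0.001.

0.716

Cells: a = 132, b = 287, c = 52, d = 81.
OR = (a·d)/(b·c) = (132 × 81) / (287 × 52) = 10692 / 14924 = 0.71643
Exposure is associated with lower odds of fatal injury (OR = 0.72 < 1).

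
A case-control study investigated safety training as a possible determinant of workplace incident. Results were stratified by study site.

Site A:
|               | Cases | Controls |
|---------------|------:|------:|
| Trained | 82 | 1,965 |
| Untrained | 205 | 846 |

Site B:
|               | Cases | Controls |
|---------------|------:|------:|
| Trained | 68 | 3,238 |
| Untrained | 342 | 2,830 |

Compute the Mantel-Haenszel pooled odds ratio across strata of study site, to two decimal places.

0.17

OR_MH = Σ(aᵢdᵢ/nᵢ) / Σ(bᵢcᵢ/nᵢ), where nᵢ is the stratum total.
Stratum 1 (Site A): n = 3098; a·d/n = 82·846/3098 = 22.3925; b·c/n = 1965·205/3098 = 130.0274
Stratum 2 (Site B): n = 6478; a·d/n = 68·2830/6478 = 29.7067; b·c/n = 3238·342/6478 = 170.9472
OR_MH = (22.3925 + 29.7067) / (130.0274 + 170.9472) = 52.0992 / 300.9746 = 0.17310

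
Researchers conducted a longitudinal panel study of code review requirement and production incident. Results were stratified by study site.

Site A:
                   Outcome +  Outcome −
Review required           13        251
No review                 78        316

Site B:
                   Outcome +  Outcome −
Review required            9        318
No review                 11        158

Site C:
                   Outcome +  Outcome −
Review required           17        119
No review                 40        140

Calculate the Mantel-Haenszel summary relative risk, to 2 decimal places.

0.37

RR_MH = Σ(aᵢ·n₀ᵢ/nᵢ) / Σ(cᵢ·n₁ᵢ/nᵢ), with n₁ᵢ = aᵢ+bᵢ (exposed), n₀ᵢ = cᵢ+dᵢ (unexposed), nᵢ = n₁ᵢ+n₀ᵢ.
Stratum 1 (Site A): n₁ = 264, n₀ = 394, n = 658; a·n₀/n = 13·394/658 = 7.7842; c·n₁/n = 78·264/658 = 31.2948
Stratum 2 (Site B): n₁ = 327, n₀ = 169, n = 496; a·n₀/n = 9·169/496 = 3.0665; c·n₁/n = 11·327/496 = 7.2520
Stratum 3 (Site C): n₁ = 136, n₀ = 180, n = 316; a·n₀/n = 17·180/316 = 9.6835; c·n₁/n = 40·136/316 = 17.2152
RR_MH = (7.7842 + 3.0665 + 9.6835) / (31.2948 + 7.2520 + 17.2152) = 20.5343 / 55.7620 = 0.36825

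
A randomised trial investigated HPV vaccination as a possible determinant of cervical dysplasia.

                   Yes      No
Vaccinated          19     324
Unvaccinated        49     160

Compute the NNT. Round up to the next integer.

Risk in treated group = 19/343 = 0.05539; risk in control = 49/209 = 0.23445.
Absolute risk reduction = 0.23445 − 0.05539 = 0.17906
NNT = 1 / ARR = 1 / 0.17906 = 5.585 → round up → 6

6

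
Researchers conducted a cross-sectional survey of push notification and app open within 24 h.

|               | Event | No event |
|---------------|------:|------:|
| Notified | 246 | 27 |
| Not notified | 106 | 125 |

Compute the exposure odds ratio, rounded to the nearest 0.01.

10.74

Cells: a = 246, b = 27, c = 106, d = 125.
OR = (a·d)/(b·c) = (246 × 125) / (27 × 106) = 30750 / 2862 = 10.74423
The odds of app open within 24 h are about 10.74 times as high in the notified group.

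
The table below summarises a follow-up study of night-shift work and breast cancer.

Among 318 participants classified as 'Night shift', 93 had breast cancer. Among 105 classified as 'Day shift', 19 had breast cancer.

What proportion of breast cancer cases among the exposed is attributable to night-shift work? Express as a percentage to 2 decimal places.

From the description: a = 93, b = 225, c = 19, d = 86.
Risk in exposed = 93/318 = 0.29245; risk in unexposed = 19/105 = 0.18095.
RR = 0.29245/0.18095 = 1.61619
AR% = (RR − 1)/RR × 100 = (1.61619 − 1)/1.61619 × 100 = 38.1260%

38.13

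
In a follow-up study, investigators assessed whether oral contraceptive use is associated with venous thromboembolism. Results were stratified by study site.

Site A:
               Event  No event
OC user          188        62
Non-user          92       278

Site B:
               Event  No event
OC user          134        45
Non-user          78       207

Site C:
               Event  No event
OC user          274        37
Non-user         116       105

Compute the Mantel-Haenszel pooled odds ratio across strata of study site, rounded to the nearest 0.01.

7.98

OR_MH = Σ(aᵢdᵢ/nᵢ) / Σ(bᵢcᵢ/nᵢ), where nᵢ is the stratum total.
Stratum 1 (Site A): n = 620; a·d/n = 188·278/620 = 84.2968; b·c/n = 62·92/620 = 9.2000
Stratum 2 (Site B): n = 464; a·d/n = 134·207/464 = 59.7802; b·c/n = 45·78/464 = 7.5647
Stratum 3 (Site C): n = 532; a·d/n = 274·105/532 = 54.0789; b·c/n = 37·116/532 = 8.0677
OR_MH = (84.2968 + 59.7802 + 54.0789) / (9.2000 + 7.5647 + 8.0677) = 198.1559 / 24.8323 = 7.97976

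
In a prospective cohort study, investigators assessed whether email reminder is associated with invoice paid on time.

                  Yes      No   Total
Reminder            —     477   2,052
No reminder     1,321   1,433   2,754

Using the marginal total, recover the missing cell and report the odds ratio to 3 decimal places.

3.582

The missing cell is in the exposed row: 2052 − 477 = 1575.
So a = 1575, b = 477, c = 1321, d = 1433.
OR = (a·d)/(b·c) = (1575 × 1433) / (477 × 1321) = 2256975 / 630117 = 3.58183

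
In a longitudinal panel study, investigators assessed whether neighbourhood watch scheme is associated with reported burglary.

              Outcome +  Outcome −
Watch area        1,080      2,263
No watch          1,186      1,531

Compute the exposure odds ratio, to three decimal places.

Cells: a = 1080, b = 2263, c = 1186, d = 1531.
OR = (a·d)/(b·c) = (1080 × 1531) / (2263 × 1186) = 1653480 / 2683918 = 0.61607
Exposure is associated with lower odds of reported burglary (OR = 0.62 < 1).

0.616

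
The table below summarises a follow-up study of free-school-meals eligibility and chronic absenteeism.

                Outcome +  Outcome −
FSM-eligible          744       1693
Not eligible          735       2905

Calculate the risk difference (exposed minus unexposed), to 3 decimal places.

Cells: a = 744, b = 1693, c = 735, d = 2905.
Risk in exposed = 744/2437 = 0.305293; risk in unexposed = 735/3640 = 0.201923.
Risk difference = 0.305293 − 0.201923 = 0.103370

0.103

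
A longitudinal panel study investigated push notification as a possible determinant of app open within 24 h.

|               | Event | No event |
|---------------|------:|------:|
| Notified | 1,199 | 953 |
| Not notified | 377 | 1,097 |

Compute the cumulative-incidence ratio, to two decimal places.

2.18

Cells: a = 1199, b = 953, c = 377, d = 1097.
Risk in exposed = 1199/2152 = 0.55716; risk in unexposed = 377/1474 = 0.25577.
RR = 0.55716 / 0.25577 = 2.17838
The risk among the exposed is 2.18 times that among the unexposed.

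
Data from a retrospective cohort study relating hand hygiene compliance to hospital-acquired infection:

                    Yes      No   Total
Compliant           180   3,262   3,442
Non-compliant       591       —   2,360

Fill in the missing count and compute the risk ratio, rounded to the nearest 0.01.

The missing cell is in the unexposed row: 2360 − 591 = 1769.
So a = 180, b = 3262, c = 591, d = 1769.
RR = [a/(a+b)] / [c/(c+d)] = (180/3442) / (591/2360) = 0.05230/0.25042 = 0.20883

0.21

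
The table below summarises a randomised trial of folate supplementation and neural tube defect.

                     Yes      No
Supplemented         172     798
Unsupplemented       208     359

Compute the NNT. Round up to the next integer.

Risk in treated group = 172/970 = 0.17732; risk in control = 208/567 = 0.36684.
Absolute risk reduction = 0.36684 − 0.17732 = 0.18952
NNT = 1 / ARR = 1 / 0.18952 = 5.276 → round up → 6

6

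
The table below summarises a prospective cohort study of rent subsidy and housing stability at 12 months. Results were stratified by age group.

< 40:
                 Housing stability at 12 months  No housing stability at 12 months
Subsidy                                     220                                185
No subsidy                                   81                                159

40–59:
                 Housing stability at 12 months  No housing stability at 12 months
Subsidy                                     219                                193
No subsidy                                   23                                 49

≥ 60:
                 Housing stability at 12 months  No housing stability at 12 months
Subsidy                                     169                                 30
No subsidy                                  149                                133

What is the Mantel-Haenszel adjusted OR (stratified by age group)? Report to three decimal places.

OR_MH = Σ(aᵢdᵢ/nᵢ) / Σ(bᵢcᵢ/nᵢ), where nᵢ is the stratum total.
Stratum 1 (< 40): n = 645; a·d/n = 220·159/645 = 54.2326; b·c/n = 185·81/645 = 23.2326
Stratum 2 (40–59): n = 484; a·d/n = 219·49/484 = 22.1715; b·c/n = 193·23/484 = 9.1715
Stratum 3 (≥ 60): n = 481; a·d/n = 169·133/481 = 46.7297; b·c/n = 30·149/481 = 9.2931
OR_MH = (54.2326 + 22.1715 + 46.7297) / (23.2326 + 9.1715 + 9.2931) = 123.1338 / 41.6972 = 2.95305

2.953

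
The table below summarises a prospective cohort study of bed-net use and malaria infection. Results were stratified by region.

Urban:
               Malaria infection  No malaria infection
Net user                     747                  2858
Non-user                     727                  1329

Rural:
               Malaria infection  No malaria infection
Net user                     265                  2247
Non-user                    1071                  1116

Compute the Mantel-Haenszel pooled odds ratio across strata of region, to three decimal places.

OR_MH = Σ(aᵢdᵢ/nᵢ) / Σ(bᵢcᵢ/nᵢ), where nᵢ is the stratum total.
Stratum 1 (Urban): n = 5661; a·d/n = 747·1329/5661 = 175.3688; b·c/n = 2858·727/5661 = 367.0316
Stratum 2 (Rural): n = 4699; a·d/n = 265·1116/4699 = 62.9368; b·c/n = 2247·1071/4699 = 512.1381
OR_MH = (175.3688 + 62.9368) / (367.0316 + 512.1381) = 238.3056 / 879.1697 = 0.27106

0.271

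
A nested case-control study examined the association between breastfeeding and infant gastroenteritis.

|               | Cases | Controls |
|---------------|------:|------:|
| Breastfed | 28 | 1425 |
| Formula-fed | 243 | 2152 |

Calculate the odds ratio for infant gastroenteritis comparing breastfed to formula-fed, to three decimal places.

Cells: a = 28, b = 1425, c = 243, d = 2152.
OR = (a·d)/(b·c) = (28 × 2152) / (1425 × 243) = 60256 / 346275 = 0.17401
Exposure is associated with lower odds of infant gastroenteritis (OR = 0.17 < 1).

0.174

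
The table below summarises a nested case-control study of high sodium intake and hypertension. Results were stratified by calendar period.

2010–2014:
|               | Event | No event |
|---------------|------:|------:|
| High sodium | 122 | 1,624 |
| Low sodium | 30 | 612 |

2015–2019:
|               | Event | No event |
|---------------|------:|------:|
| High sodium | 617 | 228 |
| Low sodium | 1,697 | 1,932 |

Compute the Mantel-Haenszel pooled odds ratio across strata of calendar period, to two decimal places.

OR_MH = Σ(aᵢdᵢ/nᵢ) / Σ(bᵢcᵢ/nᵢ), where nᵢ is the stratum total.
Stratum 1 (2010–2014): n = 2388; a·d/n = 122·612/2388 = 31.2663; b·c/n = 1624·30/2388 = 20.4020
Stratum 2 (2015–2019): n = 4474; a·d/n = 617·1932/4474 = 266.4381; b·c/n = 228·1697/4474 = 86.4810
OR_MH = (31.2663 + 266.4381) / (20.4020 + 86.4810) = 297.7044 / 106.8830 = 2.78533

2.79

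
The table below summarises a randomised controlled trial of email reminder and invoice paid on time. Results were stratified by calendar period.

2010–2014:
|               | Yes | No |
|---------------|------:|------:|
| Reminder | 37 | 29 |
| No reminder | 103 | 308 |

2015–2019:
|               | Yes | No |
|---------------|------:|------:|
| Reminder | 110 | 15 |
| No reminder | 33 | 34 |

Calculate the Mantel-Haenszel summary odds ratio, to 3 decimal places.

4.906

OR_MH = Σ(aᵢdᵢ/nᵢ) / Σ(bᵢcᵢ/nᵢ), where nᵢ is the stratum total.
Stratum 1 (2010–2014): n = 477; a·d/n = 37·308/477 = 23.8910; b·c/n = 29·103/477 = 6.2621
Stratum 2 (2015–2019): n = 192; a·d/n = 110·34/192 = 19.4792; b·c/n = 15·33/192 = 2.5781
OR_MH = (23.8910 + 19.4792) / (6.2621 + 2.5781) = 43.3702 / 8.8402 = 4.90603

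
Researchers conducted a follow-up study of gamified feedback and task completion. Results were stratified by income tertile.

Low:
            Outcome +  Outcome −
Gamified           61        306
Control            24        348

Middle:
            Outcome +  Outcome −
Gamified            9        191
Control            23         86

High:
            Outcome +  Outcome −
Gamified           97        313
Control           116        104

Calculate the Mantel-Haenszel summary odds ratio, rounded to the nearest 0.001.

0.578

OR_MH = Σ(aᵢdᵢ/nᵢ) / Σ(bᵢcᵢ/nᵢ), where nᵢ is the stratum total.
Stratum 1 (Low): n = 739; a·d/n = 61·348/739 = 28.7253; b·c/n = 306·24/739 = 9.9378
Stratum 2 (Middle): n = 309; a·d/n = 9·86/309 = 2.5049; b·c/n = 191·23/309 = 14.2168
Stratum 3 (High): n = 630; a·d/n = 97·104/630 = 16.0127; b·c/n = 313·116/630 = 57.6317
OR_MH = (28.7253 + 2.5049 + 16.0127) / (9.9378 + 14.2168 + 57.6317) = 47.2429 / 81.7863 = 0.57764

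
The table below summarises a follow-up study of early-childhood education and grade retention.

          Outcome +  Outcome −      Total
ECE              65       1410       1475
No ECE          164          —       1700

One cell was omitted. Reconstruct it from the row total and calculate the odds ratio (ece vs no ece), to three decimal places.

0.432

The missing cell is in the unexposed row: 1700 − 164 = 1536.
So a = 65, b = 1410, c = 164, d = 1536.
OR = (a·d)/(b·c) = (65 × 1536) / (1410 × 164) = 99840 / 231240 = 0.43176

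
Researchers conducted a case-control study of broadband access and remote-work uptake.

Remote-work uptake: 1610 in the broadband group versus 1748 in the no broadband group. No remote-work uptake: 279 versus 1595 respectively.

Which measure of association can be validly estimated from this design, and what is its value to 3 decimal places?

From the description: a = 1610, b = 279, c = 1748, d = 1595.
This is a case-control study: participants were sampled on outcome status, so risks in the source population cannot be estimated directly — relative risk is not valid here. The odds ratio is the appropriate measure.
OR = (a·d)/(b·c) = (1610 × 1595) / (279 × 1748) = 2567950 / 487692 = 5.26552

5.266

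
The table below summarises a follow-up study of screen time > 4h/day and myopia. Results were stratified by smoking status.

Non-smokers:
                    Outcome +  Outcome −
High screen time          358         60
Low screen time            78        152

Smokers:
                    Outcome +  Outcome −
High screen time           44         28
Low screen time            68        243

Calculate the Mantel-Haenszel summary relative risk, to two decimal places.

2.58

RR_MH = Σ(aᵢ·n₀ᵢ/nᵢ) / Σ(cᵢ·n₁ᵢ/nᵢ), with n₁ᵢ = aᵢ+bᵢ (exposed), n₀ᵢ = cᵢ+dᵢ (unexposed), nᵢ = n₁ᵢ+n₀ᵢ.
Stratum 1 (Non-smokers): n₁ = 418, n₀ = 230, n = 648; a·n₀/n = 358·230/648 = 127.0679; c·n₁/n = 78·418/648 = 50.3148
Stratum 2 (Smokers): n₁ = 72, n₀ = 311, n = 383; a·n₀/n = 44·311/383 = 35.7285; c·n₁/n = 68·72/383 = 12.7833
RR_MH = (127.0679 + 35.7285) / (50.3148 + 12.7833) = 162.7964 / 63.0981 = 2.58005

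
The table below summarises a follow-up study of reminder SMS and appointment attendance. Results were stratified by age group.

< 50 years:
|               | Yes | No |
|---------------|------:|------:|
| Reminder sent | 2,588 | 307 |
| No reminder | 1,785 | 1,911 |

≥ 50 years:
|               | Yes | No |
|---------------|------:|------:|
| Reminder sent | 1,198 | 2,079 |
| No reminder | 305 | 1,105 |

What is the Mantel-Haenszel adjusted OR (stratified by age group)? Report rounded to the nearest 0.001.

OR_MH = Σ(aᵢdᵢ/nᵢ) / Σ(bᵢcᵢ/nᵢ), where nᵢ is the stratum total.
Stratum 1 (< 50 years): n = 6591; a·d/n = 2588·1911/6591 = 750.3669; b·c/n = 307·1785/6591 = 83.1429
Stratum 2 (≥ 50 years): n = 4687; a·d/n = 1198·1105/4687 = 282.4387; b·c/n = 2079·305/4687 = 135.2880
OR_MH = (750.3669 + 282.4387) / (83.1429 + 135.2880) = 1032.8055 / 218.4310 = 4.72829

4.728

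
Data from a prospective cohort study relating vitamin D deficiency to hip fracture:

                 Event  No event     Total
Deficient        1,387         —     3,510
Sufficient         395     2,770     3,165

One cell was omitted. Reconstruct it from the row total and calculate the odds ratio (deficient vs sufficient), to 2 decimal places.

The missing cell is in the exposed row: 3510 − 1387 = 2123.
So a = 1387, b = 2123, c = 395, d = 2770.
OR = (a·d)/(b·c) = (1387 × 2770) / (2123 × 395) = 3841990 / 838585 = 4.58152

4.58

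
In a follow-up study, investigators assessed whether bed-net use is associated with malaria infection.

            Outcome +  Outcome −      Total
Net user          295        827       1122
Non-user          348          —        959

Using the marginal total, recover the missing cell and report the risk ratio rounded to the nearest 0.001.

The missing cell is in the unexposed row: 959 − 348 = 611.
So a = 295, b = 827, c = 348, d = 611.
RR = [a/(a+b)] / [c/(c+d)] = (295/1122) / (348/959) = 0.26292/0.36288 = 0.72455

0.725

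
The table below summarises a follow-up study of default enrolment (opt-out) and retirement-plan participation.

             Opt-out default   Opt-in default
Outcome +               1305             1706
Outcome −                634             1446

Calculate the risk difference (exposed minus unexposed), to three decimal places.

0.132

Reading the table with exposure as columns: a = 1305 (Opt-out default, case), b = 634 (Opt-out default, non-case), c = 1706 (Opt-in default, case), d = 1446.
Risk in exposed = 1305/1939 = 0.673027; risk in unexposed = 1706/3152 = 0.541244.
Risk difference = 0.673027 − 0.541244 = 0.131784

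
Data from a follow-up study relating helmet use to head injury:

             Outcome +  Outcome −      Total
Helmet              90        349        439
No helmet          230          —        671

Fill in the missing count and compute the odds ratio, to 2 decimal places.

0.49

The missing cell is in the unexposed row: 671 − 230 = 441.
So a = 90, b = 349, c = 230, d = 441.
OR = (a·d)/(b·c) = (90 × 441) / (349 × 230) = 39690 / 80270 = 0.49446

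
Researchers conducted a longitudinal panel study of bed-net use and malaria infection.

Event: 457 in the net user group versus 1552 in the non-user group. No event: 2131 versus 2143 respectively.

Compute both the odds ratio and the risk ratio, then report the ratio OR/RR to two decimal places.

0.70

From the description: a = 457, b = 2131, c = 1552, d = 2143.
OR = (457·2143)/(2131·1552) = 979351/3307312 = 0.29612
Risk in exposed = 457/2588 = 0.17658; risk in unexposed = 1552/3695 = 0.42003; RR = 0.42041
OR/RR = 0.29612 / 0.42041 = 0.70435
The outcome is not rare, so the OR lies further from 1 than the RR.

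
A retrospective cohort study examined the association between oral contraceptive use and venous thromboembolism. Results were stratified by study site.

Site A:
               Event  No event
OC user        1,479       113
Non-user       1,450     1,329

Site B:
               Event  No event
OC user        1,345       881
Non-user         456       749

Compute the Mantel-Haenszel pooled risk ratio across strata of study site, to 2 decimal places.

RR_MH = Σ(aᵢ·n₀ᵢ/nᵢ) / Σ(cᵢ·n₁ᵢ/nᵢ), with n₁ᵢ = aᵢ+bᵢ (exposed), n₀ᵢ = cᵢ+dᵢ (unexposed), nᵢ = n₁ᵢ+n₀ᵢ.
Stratum 1 (Site A): n₁ = 1592, n₀ = 2779, n = 4371; a·n₀/n = 1479·2779/4371 = 940.3205; c·n₁/n = 1450·1592/4371 = 528.1171
Stratum 2 (Site B): n₁ = 2226, n₀ = 1205, n = 3431; a·n₀/n = 1345·1205/3431 = 472.3769; c·n₁/n = 456·2226/3431 = 295.8484
RR_MH = (940.3205 + 472.3769) / (528.1171 + 295.8484) = 1412.6974 / 823.9656 = 1.71451

1.71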